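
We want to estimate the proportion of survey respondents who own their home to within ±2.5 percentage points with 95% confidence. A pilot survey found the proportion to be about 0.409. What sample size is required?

For a proportion with margin E = 0.025 at 95% confidence, z = 1.960.
n = p̂(1−p̂)(z/E)² = 0.409 × 0.591 × (1.960/0.025)² = 1485.74
Round up: n = 1486.

n = 1486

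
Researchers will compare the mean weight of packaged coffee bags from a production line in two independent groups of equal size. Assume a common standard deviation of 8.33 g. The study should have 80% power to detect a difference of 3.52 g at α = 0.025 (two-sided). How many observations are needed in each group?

107 per group

For two equal groups, n per group = 2·((z_{α/2} + z_β)·σ/δ)².
z_{α/2} = 2.241; z_β = 0.842 (power 80%).
n = 2 × (3.083 × 8.33 / 3.52)² = 2 × 53.23 = 106.46
Round up: n = 107 per group.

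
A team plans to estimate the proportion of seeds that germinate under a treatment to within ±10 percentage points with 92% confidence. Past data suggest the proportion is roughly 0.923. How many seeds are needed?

n = 22

For a proportion with margin E = 0.1 at 92% confidence, z = 1.751.
n = p̂(1−p̂)(z/E)² = 0.923 × 0.077 × (1.751/0.1)² = 21.79
Round up: n = 22.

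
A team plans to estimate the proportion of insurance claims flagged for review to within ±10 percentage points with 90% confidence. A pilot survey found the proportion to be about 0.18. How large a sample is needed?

For a proportion with margin E = 0.1 at 90% confidence, z = 1.645.
n = p̂(1−p̂)(z/E)² = 0.18 × 0.82 × (1.645/0.1)² = 39.94
Round up: n = 40.

40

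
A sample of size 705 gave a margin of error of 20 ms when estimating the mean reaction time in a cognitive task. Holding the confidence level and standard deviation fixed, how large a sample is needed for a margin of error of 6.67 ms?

Margin of error scales as 1/√n, so n₂ = n₁·(E₁/E₂)².
n₂ = 705 × (20/6.67)² = 705 × 8.991 = 6338.65
Round up: n₂ = 6339.

6339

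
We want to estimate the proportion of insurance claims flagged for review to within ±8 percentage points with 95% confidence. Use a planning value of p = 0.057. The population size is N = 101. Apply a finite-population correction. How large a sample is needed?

25

For a proportion with margin E = 0.08 at 95% confidence, z = 1.960.
n = p̂(1−p̂)(z/E)² = 0.057 × 0.943 × (1.960/0.08)² = 32.26 — call this n₀.
Finite-population correction with N = 101: n = n₀ / (1 + (n₀−1)/N) = 32.26 / 1.31 = 24.63
Round up: n = 25.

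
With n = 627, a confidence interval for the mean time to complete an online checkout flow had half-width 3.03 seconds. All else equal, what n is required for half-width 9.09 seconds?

Margin of error scales as 1/√n, so n₂ = n₁·(E₁/E₂)².
n₂ = 627 × (3.03/9.09)² = 627 × 0.1111 = 69.66
Round up: n₂ = 70.

n = 70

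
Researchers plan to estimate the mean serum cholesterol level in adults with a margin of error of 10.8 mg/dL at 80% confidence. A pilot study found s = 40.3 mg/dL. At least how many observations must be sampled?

For a mean, the margin of error is E = z·σ/√n, so n = (zσ/E)².
At 80% confidence, z = 1.282.
n = (1.282 × 40.3 / 10.8)² = 22.88
Round up: n = 23.

23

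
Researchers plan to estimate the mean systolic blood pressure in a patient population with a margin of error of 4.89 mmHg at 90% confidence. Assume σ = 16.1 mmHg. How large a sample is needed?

For a mean, the margin of error is E = z·σ/√n, so n = (zσ/E)².
At 90% confidence, z = 1.645.
n = (1.645 × 16.1 / 4.89)² = 29.33
Round up: n = 30.

30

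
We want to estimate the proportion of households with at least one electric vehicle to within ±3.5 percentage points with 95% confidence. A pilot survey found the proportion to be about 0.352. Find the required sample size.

For a proportion with margin E = 0.035 at 95% confidence, z = 1.960.
n = p̂(1−p̂)(z/E)² = 0.352 × 0.648 × (1.960/0.035)² = 715.31
Round up: n = 716.

716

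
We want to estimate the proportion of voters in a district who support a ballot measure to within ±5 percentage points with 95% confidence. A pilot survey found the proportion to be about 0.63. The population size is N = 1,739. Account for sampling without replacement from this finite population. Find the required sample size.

For a proportion with margin E = 0.05 at 95% confidence, z = 1.960.
n = p̂(1−p̂)(z/E)² = 0.63 × 0.37 × (1.960/0.05)² = 358.19 — call this n₀.
Finite-population correction with N = 1,739: n = n₀ / (1 + (n₀−1)/N) = 358.19 / 1.205 = 297.25
Round up: n = 298.

298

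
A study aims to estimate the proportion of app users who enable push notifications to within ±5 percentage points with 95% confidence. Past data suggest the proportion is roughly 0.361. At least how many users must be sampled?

For a proportion with margin E = 0.05 at 95% confidence, z = 1.960.
n = p̂(1−p̂)(z/E)² = 0.361 × 0.639 × (1.960/0.05)² = 354.47
Round up: n = 355.

355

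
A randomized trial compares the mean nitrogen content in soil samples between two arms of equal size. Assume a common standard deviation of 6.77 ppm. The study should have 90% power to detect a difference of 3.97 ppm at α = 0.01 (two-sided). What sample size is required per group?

87 per group

For two equal groups, n per group = 2·((z_{α/2} + z_β)·σ/δ)².
z_{α/2} = 2.576; z_β = 1.282 (power 90%).
n = 2 × (3.858 × 6.77 / 3.97)² = 2 × 43.28 = 86.56
Round up: n = 87 per group.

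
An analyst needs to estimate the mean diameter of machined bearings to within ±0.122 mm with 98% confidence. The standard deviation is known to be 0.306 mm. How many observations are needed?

For a mean, the margin of error is E = z·σ/√n, so n = (zσ/E)².
At 98% confidence, z = 2.326.
n = (2.326 × 0.306 / 0.122)² = 34.04
Round up: n = 35.

35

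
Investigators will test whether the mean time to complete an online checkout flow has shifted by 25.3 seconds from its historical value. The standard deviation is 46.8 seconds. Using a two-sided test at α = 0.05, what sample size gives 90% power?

For a one-sample z-test, n = ((z_{α/2} + z_β)·σ/δ)².
z_{α/2} = 1.960 (two-sided α = 0.05); z_β = 1.282 (power 90% → β = 0.1).
n = (3.242 × 46.8 / 25.3)² = 35.96
Round up: n = 36.

n = 36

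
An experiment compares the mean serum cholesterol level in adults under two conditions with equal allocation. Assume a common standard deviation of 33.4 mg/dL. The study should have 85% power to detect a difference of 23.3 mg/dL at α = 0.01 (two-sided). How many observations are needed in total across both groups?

For two equal groups, n per group = 2·((z_{α/2} + z_β)·σ/δ)².
z_{α/2} = 2.576; z_β = 1.036 (power 85%).
n = 2 × (3.612 × 33.4 / 23.3)² = 2 × 26.81 = 53.62
Round up: n = 54 per group.
Total across both groups: 2 × 54 = 108.

108 total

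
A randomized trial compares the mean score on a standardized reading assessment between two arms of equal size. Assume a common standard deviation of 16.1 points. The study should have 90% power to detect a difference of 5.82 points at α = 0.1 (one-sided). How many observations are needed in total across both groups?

For two equal groups, n per group = 2·((z_α + z_β)·σ/δ)².
z_α = 1.282; z_β = 1.282 (power 90%).
n = 2 × (2.564 × 16.1 / 5.82)² = 2 × 50.31 = 100.62
Round up: n = 101 per group.
Total across both groups: 2 × 101 = 202.

202 total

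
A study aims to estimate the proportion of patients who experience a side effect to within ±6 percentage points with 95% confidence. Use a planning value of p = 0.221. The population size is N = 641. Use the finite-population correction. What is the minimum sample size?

n = 143

For a proportion with margin E = 0.06 at 95% confidence, z = 1.960.
n = p̂(1−p̂)(z/E)² = 0.221 × 0.779 × (1.960/0.06)² = 183.71 — call this n₀.
Finite-population correction with N = 641: n = n₀ / (1 + (n₀−1)/N) = 183.71 / 1.285 = 142.96
Round up: n = 143.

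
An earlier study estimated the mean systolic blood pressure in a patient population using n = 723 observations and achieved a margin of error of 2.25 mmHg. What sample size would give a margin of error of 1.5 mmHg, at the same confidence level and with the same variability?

1627

Margin of error scales as 1/√n, so n₂ = n₁·(E₁/E₂)².
n₂ = 723 × (2.25/1.5)² = 723 × 2.25 = 1626.75
Round up: n₂ = 1627.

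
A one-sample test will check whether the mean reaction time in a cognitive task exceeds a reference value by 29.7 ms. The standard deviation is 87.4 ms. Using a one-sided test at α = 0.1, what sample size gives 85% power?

For a one-sample z-test, n = ((z_α + z_β)·σ/δ)².
z_α = 1.282 (one-sided α = 0.1); z_β = 1.036 (power 85% → β = 0.15).
n = (2.318 × 87.4 / 29.7)² = 46.53
Round up: n = 47.

47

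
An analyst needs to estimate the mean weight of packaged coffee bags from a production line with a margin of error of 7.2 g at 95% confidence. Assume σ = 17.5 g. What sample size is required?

For a mean, the margin of error is E = z·σ/√n, so n = (zσ/E)².
At 95% confidence, z = 1.960.
n = (1.960 × 17.5 / 7.2)² = 22.69
Round up: n = 23.

23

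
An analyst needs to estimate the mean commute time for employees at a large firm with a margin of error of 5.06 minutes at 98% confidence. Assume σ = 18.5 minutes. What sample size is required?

For a mean, the margin of error is E = z·σ/√n, so n = (zσ/E)².
At 98% confidence, z = 2.326.
n = (2.326 × 18.5 / 5.06)² = 72.32
Round up: n = 73.

n = 73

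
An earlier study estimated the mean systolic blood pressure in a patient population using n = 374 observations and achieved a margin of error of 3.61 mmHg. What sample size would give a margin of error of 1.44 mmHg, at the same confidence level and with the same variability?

Margin of error scales as 1/√n, so n₂ = n₁·(E₁/E₂)².
n₂ = 374 × (3.61/1.44)² = 374 × 6.285 = 2350.59
Round up: n₂ = 2351.

2351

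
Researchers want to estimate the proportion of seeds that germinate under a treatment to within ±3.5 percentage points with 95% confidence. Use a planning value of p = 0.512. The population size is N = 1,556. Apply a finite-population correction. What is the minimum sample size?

n = 522

For a proportion with margin E = 0.035 at 95% confidence, z = 1.960.
n = p̂(1−p̂)(z/E)² = 0.512 × 0.488 × (1.960/0.035)² = 783.55 — call this n₀.
Finite-population correction with N = 1,556: n = n₀ / (1 + (n₀−1)/N) = 783.55 / 1.503 = 521.32
Round up: n = 522.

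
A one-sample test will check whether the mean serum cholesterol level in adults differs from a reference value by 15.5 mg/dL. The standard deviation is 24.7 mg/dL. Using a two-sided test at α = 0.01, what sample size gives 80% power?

30

For a one-sample z-test, n = ((z_{α/2} + z_β)·σ/δ)².
z_{α/2} = 2.576 (two-sided α = 0.01); z_β = 0.842 (power 80% → β = 0.2).
n = (3.418 × 24.7 / 15.5)² = 29.67
Round up: n = 30.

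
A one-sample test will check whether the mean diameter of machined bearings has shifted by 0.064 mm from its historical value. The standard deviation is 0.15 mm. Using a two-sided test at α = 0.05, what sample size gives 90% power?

For a one-sample z-test, n = ((z_{α/2} + z_β)·σ/δ)².
z_{α/2} = 1.960 (two-sided α = 0.05); z_β = 1.282 (power 90% → β = 0.1).
n = (3.242 × 0.15 / 0.064)² = 57.74
Round up: n = 58.

n = 58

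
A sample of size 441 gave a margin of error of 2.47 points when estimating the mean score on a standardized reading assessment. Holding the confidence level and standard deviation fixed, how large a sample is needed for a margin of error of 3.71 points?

Margin of error scales as 1/√n, so n₂ = n₁·(E₁/E₂)².
n₂ = 441 × (2.47/3.71)² = 441 × 0.4432 = 195.45
Round up: n₂ = 196.

196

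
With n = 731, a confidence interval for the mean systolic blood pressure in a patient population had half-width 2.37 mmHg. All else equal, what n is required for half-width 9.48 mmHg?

Margin of error scales as 1/√n, so n₂ = n₁·(E₁/E₂)².
n₂ = 731 × (2.37/9.48)² = 731 × 0.0625 = 45.69
Round up: n₂ = 46.

46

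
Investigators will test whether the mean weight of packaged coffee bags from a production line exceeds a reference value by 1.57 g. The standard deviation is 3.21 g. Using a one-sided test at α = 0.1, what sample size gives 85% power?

23

For a one-sample z-test, n = ((z_α + z_β)·σ/δ)².
z_α = 1.282 (one-sided α = 0.1); z_β = 1.036 (power 85% → β = 0.15).
n = (2.318 × 3.21 / 1.57)² = 22.46
Round up: n = 23.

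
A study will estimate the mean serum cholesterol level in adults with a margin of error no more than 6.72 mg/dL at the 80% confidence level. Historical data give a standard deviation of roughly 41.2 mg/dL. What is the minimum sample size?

For a mean, the margin of error is E = z·σ/√n, so n = (zσ/E)².
At 80% confidence, z = 1.282.
n = (1.282 × 41.2 / 6.72)² = 61.78
Round up: n = 62.

62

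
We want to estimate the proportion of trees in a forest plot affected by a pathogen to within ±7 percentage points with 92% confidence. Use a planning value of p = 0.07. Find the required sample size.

41

For a proportion with margin E = 0.07 at 92% confidence, z = 1.751.
n = p̂(1−p̂)(z/E)² = 0.07 × 0.93 × (1.751/0.07)² = 40.73
Round up: n = 41.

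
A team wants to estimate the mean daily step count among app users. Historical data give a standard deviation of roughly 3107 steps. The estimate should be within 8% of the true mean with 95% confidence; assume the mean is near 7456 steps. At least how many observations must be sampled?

For a mean, the margin of error is E = z·σ/√n, so n = (zσ/E)².
At 95% confidence, z = 1.960.
E = 8% of 7456 = 596.5 steps.
n = (1.960 × 3107 / 596.5)² = 104.23
Round up: n = 105.

105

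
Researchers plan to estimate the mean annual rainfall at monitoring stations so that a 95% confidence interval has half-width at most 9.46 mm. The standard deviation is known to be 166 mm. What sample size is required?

n = 1183

For a mean, the margin of error is E = z·σ/√n, so n = (zσ/E)².
At 95% confidence, z = 1.960.
n = (1.960 × 166 / 9.46)² = 1182.89
Round up: n = 1183.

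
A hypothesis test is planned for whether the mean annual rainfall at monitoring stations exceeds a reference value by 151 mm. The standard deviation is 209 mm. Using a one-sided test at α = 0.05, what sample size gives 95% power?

For a one-sample z-test, n = ((z_α + z_β)·σ/δ)².
z_α = 1.645 (one-sided α = 0.05); z_β = 1.645 (power 95% → β = 0.05).
n = (3.290 × 209 / 151)² = 20.74
Round up: n = 21.

n = 21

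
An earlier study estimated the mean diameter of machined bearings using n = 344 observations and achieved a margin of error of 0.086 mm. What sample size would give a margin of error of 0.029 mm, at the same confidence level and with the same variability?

Margin of error scales as 1/√n, so n₂ = n₁·(E₁/E₂)².
n₂ = 344 × (0.086/0.029)² = 344 × 8.794 = 3025.14
Round up: n₂ = 3026.

3026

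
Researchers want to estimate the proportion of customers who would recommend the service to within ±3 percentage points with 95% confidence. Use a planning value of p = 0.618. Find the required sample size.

For a proportion with margin E = 0.03 at 95% confidence, z = 1.960.
n = p̂(1−p̂)(z/E)² = 0.618 × 0.382 × (1.960/0.03)² = 1007.68
Round up: n = 1008.

1008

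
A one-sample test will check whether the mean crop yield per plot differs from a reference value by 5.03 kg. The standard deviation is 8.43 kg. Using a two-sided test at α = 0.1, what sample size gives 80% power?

18

For a one-sample z-test, n = ((z_{α/2} + z_β)·σ/δ)².
z_{α/2} = 1.645 (two-sided α = 0.1); z_β = 0.842 (power 80% → β = 0.2).
n = (2.487 × 8.43 / 5.03)² = 17.37
Round up: n = 18.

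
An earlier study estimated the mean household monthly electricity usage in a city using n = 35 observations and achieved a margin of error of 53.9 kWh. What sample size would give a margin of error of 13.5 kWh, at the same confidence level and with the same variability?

Margin of error scales as 1/√n, so n₂ = n₁·(E₁/E₂)².
n₂ = 35 × (53.9/13.5)² = 35 × 15.94 = 557.90
Round up: n₂ = 558.

558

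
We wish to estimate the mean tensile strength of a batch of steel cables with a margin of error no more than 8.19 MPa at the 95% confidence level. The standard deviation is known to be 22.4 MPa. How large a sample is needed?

29

For a mean, the margin of error is E = z·σ/√n, so n = (zσ/E)².
At 95% confidence, z = 1.960.
n = (1.960 × 22.4 / 8.19)² = 28.74
Round up: n = 29.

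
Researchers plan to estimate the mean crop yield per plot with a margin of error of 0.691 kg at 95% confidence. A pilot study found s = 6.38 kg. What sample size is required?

n = 328

For a mean, the margin of error is E = z·σ/√n, so n = (zσ/E)².
At 95% confidence, z = 1.960.
n = (1.960 × 6.38 / 0.691)² = 327.49
Round up: n = 328.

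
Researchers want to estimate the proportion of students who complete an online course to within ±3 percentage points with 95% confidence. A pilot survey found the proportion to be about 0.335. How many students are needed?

951

For a proportion with margin E = 0.03 at 95% confidence, z = 1.960.
n = p̂(1−p̂)(z/E)² = 0.335 × 0.665 × (1.960/0.03)² = 950.90
Round up: n = 951.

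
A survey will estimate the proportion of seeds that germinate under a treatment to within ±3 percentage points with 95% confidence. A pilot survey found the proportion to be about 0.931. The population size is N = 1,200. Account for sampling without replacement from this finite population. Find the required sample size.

224

For a proportion with margin E = 0.03 at 95% confidence, z = 1.960.
n = p̂(1−p̂)(z/E)² = 0.931 × 0.069 × (1.960/0.03)² = 274.20 — call this n₀.
Finite-population correction with N = 1,200: n = n₀ / (1 + (n₀−1)/N) = 274.20 / 1.228 = 223.29
Round up: n = 224.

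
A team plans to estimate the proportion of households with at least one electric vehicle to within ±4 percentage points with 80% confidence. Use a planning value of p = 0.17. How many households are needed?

For a proportion with margin E = 0.04 at 80% confidence, z = 1.282.
n = p̂(1−p̂)(z/E)² = 0.17 × 0.83 × (1.282/0.04)² = 144.94
Round up: n = 145.

145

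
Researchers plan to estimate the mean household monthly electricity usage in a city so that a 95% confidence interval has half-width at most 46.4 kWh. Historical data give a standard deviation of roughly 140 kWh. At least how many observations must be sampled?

For a mean, the margin of error is E = z·σ/√n, so n = (zσ/E)².
At 95% confidence, z = 1.960.
n = (1.960 × 140 / 46.4)² = 34.97
Round up: n = 35.

35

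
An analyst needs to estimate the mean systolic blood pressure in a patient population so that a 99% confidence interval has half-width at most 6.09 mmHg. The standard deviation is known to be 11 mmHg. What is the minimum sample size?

For a mean, the margin of error is E = z·σ/√n, so n = (zσ/E)².
At 99% confidence, z = 2.576.
n = (2.576 × 11 / 6.09)² = 21.65
Round up: n = 22.

n = 22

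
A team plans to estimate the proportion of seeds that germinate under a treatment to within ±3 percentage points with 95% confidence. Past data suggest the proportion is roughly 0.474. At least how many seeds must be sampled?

For a proportion with margin E = 0.03 at 95% confidence, z = 1.960.
n = p̂(1−p̂)(z/E)² = 0.474 × 0.526 × (1.960/0.03)² = 1064.23
Round up: n = 1065.

1065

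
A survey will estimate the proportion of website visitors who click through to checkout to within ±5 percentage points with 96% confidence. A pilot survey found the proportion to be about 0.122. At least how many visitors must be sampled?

For a proportion with margin E = 0.05 at 96% confidence, z = 2.054.
n = p̂(1−p̂)(z/E)² = 0.122 × 0.878 × (2.054/0.05)² = 180.77
Round up: n = 181.

181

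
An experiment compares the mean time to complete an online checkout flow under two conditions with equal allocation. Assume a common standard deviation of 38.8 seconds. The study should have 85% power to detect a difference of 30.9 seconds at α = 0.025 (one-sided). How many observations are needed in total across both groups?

58 total

For two equal groups, n per group = 2·((z_α + z_β)·σ/δ)².
z_α = 1.960; z_β = 1.036 (power 85%).
n = 2 × (2.996 × 38.8 / 30.9)² = 2 × 14.15 = 28.30
Round up: n = 29 per group.
Total across both groups: 2 × 29 = 58.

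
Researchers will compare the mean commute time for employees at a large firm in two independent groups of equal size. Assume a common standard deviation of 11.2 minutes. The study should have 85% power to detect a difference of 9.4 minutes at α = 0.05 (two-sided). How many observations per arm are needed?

26 per group

For two equal groups, n per group = 2·((z_{α/2} + z_β)·σ/δ)².
z_{α/2} = 1.960; z_β = 1.036 (power 85%).
n = 2 × (2.996 × 11.2 / 9.4)² = 2 × 12.74 = 25.48
Round up: n = 26 per group.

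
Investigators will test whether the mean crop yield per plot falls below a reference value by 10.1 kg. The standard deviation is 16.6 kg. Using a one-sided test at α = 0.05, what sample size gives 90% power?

For a one-sample z-test, n = ((z_α + z_β)·σ/δ)².
z_α = 1.645 (one-sided α = 0.05); z_β = 1.282 (power 90% → β = 0.1).
n = (2.927 × 16.6 / 10.1)² = 23.14
Round up: n = 24.

24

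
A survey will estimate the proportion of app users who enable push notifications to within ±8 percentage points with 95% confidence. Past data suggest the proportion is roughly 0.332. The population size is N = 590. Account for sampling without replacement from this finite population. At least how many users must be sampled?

For a proportion with margin E = 0.08 at 95% confidence, z = 1.960.
n = p̂(1−p̂)(z/E)² = 0.332 × 0.668 × (1.960/0.08)² = 133.12 — call this n₀.
Finite-population correction with N = 590: n = n₀ / (1 + (n₀−1)/N) = 133.12 / 1.224 = 108.76
Round up: n = 109.

109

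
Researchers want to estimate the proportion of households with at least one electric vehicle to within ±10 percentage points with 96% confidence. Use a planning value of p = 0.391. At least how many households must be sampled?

For a proportion with margin E = 0.1 at 96% confidence, z = 2.054.
n = p̂(1−p̂)(z/E)² = 0.391 × 0.609 × (2.054/0.1)² = 100.46
Round up: n = 101.

n = 101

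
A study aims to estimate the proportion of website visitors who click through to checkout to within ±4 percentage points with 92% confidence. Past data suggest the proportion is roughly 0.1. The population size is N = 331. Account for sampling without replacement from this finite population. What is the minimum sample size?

For a proportion with margin E = 0.04 at 92% confidence, z = 1.751.
n = p̂(1−p̂)(z/E)² = 0.1 × 0.9 × (1.751/0.04)² = 172.46 — call this n₀.
Finite-population correction with N = 331: n = n₀ / (1 + (n₀−1)/N) = 172.46 / 1.518 = 113.61
Round up: n = 114.

n = 114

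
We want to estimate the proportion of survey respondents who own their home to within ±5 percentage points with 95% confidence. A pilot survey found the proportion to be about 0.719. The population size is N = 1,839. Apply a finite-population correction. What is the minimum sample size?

For a proportion with margin E = 0.05 at 95% confidence, z = 1.960.
n = p̂(1−p̂)(z/E)² = 0.719 × 0.281 × (1.960/0.05)² = 310.46 — call this n₀.
Finite-population correction with N = 1,839: n = n₀ / (1 + (n₀−1)/N) = 310.46 / 1.168 = 265.80
Round up: n = 266.

266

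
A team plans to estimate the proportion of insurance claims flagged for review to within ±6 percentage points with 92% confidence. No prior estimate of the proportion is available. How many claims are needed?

n = 213

For a proportion with margin E = 0.06 at 92% confidence, z = 1.751.
With no prior estimate, use p = 0.5, which maximizes p(1−p) at 0.25.
n = 0.25 × (z/E)² = 0.25 × (1.751/0.06)² = 212.92
Round up: n = 213.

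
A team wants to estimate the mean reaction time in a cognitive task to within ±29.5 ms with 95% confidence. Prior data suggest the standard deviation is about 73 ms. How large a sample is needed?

For a mean, the margin of error is E = z·σ/√n, so n = (zσ/E)².
At 95% confidence, z = 1.960.
n = (1.960 × 73 / 29.5)² = 23.52
Round up: n = 24.

24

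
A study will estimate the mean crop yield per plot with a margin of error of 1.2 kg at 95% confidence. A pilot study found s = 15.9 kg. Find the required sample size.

For a mean, the margin of error is E = z·σ/√n, so n = (zσ/E)².
At 95% confidence, z = 1.960.
n = (1.960 × 15.9 / 1.2)² = 674.44
Round up: n = 675.

675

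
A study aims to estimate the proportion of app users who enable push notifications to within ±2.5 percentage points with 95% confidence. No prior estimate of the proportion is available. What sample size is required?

n = 1537

For a proportion with margin E = 0.025 at 95% confidence, z = 1.960.
With no prior estimate, use p = 0.5, which maximizes p(1−p) at 0.25.
n = 0.25 × (z/E)² = 0.25 × (1.960/0.025)² = 1536.64
Round up: n = 1537.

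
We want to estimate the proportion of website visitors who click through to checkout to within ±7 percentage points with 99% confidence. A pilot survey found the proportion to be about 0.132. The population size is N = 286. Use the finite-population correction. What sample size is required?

For a proportion with margin E = 0.07 at 99% confidence, z = 2.576.
n = p̂(1−p̂)(z/E)² = 0.132 × 0.868 × (2.576/0.07)² = 155.16 — call this n₀.
Finite-population correction with N = 286: n = n₀ / (1 + (n₀−1)/N) = 155.16 / 1.539 = 100.82
Round up: n = 101.

101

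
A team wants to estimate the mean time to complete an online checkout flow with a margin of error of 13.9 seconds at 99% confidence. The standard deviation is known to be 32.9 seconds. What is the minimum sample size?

For a mean, the margin of error is E = z·σ/√n, so n = (zσ/E)².
At 99% confidence, z = 2.576.
n = (2.576 × 32.9 / 13.9)² = 37.18
Round up: n = 38.

38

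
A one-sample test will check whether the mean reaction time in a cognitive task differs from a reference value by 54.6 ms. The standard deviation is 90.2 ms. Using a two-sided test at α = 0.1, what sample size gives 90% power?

24

For a one-sample z-test, n = ((z_{α/2} + z_β)·σ/δ)².
z_{α/2} = 1.645 (two-sided α = 0.1); z_β = 1.282 (power 90% → β = 0.1).
n = (2.927 × 90.2 / 54.6)² = 23.38
Round up: n = 24.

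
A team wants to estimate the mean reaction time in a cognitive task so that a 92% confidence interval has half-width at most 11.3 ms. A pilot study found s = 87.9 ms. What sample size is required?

n = 186

For a mean, the margin of error is E = z·σ/√n, so n = (zσ/E)².
At 92% confidence, z = 1.751.
n = (1.751 × 87.9 / 11.3)² = 185.52
Round up: n = 186.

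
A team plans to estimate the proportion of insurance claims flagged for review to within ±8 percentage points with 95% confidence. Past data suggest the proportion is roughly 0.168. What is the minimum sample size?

For a proportion with margin E = 0.08 at 95% confidence, z = 1.960.
n = p̂(1−p̂)(z/E)² = 0.168 × 0.832 × (1.960/0.08)² = 83.90
Round up: n = 84.

84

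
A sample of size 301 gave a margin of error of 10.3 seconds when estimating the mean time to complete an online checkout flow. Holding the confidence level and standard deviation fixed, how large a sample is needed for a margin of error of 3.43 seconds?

Margin of error scales as 1/√n, so n₂ = n₁·(E₁/E₂)².
n₂ = 301 × (10.3/3.43)² = 301 × 9.018 = 2714.42
Round up: n₂ = 2715.

2715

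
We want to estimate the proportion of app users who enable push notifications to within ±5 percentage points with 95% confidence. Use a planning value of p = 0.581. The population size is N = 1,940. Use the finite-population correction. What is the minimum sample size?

For a proportion with margin E = 0.05 at 95% confidence, z = 1.960.
n = p̂(1−p̂)(z/E)² = 0.581 × 0.419 × (1.960/0.05)² = 374.08 — call this n₀.
Finite-population correction with N = 1,940: n = n₀ / (1 + (n₀−1)/N) = 374.08 / 1.192 = 313.83
Round up: n = 314.

n = 314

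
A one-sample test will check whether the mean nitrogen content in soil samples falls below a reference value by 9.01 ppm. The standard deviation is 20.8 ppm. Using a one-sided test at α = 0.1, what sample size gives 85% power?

For a one-sample z-test, n = ((z_α + z_β)·σ/δ)².
z_α = 1.282 (one-sided α = 0.1); z_β = 1.036 (power 85% → β = 0.15).
n = (2.318 × 20.8 / 9.01)² = 28.64
Round up: n = 29.

29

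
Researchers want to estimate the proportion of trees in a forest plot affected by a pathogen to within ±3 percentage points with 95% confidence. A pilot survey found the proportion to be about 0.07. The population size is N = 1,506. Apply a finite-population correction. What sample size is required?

n = 235

For a proportion with margin E = 0.03 at 95% confidence, z = 1.960.
n = p̂(1−p̂)(z/E)² = 0.07 × 0.93 × (1.960/0.03)² = 277.88 — call this n₀.
Finite-population correction with N = 1,506: n = n₀ / (1 + (n₀−1)/N) = 277.88 / 1.184 = 234.70
Round up: n = 235.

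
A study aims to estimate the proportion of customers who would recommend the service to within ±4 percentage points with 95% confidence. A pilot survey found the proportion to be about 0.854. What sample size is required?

300

For a proportion with margin E = 0.04 at 95% confidence, z = 1.960.
n = p̂(1−p̂)(z/E)² = 0.854 × 0.146 × (1.960/0.04)² = 299.37
Round up: n = 300.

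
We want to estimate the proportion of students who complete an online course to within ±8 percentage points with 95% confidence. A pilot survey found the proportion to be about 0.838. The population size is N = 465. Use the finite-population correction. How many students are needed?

For a proportion with margin E = 0.08 at 95% confidence, z = 1.960.
n = p̂(1−p̂)(z/E)² = 0.838 × 0.162 × (1.960/0.08)² = 81.49 — call this n₀.
Finite-population correction with N = 465: n = n₀ / (1 + (n₀−1)/N) = 81.49 / 1.173 = 69.47
Round up: n = 70.

n = 70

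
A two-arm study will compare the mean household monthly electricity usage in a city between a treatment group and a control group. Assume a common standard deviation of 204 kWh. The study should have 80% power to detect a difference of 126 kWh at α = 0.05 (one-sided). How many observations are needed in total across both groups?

For two equal groups, n per group = 2·((z_α + z_β)·σ/δ)².
z_α = 1.645; z_β = 0.842 (power 80%).
n = 2 × (2.487 × 204 / 126)² = 2 × 16.21 = 32.42
Round up: n = 33 per group.
Total across both groups: 2 × 33 = 66.

66 total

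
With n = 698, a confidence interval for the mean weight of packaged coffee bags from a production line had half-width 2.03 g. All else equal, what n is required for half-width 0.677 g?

6276

Margin of error scales as 1/√n, so n₂ = n₁·(E₁/E₂)².
n₂ = 698 × (2.03/0.677)² = 698 × 8.991 = 6275.72
Round up: n₂ = 6276.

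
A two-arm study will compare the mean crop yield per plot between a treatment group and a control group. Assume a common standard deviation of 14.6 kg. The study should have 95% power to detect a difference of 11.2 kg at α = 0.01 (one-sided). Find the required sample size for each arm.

54 per group

For two equal groups, n per group = 2·((z_α + z_β)·σ/δ)².
z_α = 2.326; z_β = 1.645 (power 95%).
n = 2 × (3.971 × 14.6 / 11.2)² = 2 × 26.80 = 53.60
Round up: n = 54 per group.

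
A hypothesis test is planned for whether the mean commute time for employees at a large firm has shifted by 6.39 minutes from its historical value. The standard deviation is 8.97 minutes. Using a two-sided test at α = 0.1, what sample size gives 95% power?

For a one-sample z-test, n = ((z_{α/2} + z_β)·σ/δ)².
z_{α/2} = 1.645 (two-sided α = 0.1); z_β = 1.645 (power 95% → β = 0.05).
n = (3.290 × 8.97 / 6.39)² = 21.33
Round up: n = 22.

22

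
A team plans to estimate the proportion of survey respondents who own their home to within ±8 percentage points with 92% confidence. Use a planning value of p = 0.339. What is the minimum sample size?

108

For a proportion with margin E = 0.08 at 92% confidence, z = 1.751.
n = p̂(1−p̂)(z/E)² = 0.339 × 0.661 × (1.751/0.08)² = 107.35
Round up: n = 108.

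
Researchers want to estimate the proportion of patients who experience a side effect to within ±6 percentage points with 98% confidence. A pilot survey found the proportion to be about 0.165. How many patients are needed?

For a proportion with margin E = 0.06 at 98% confidence, z = 2.326.
n = p̂(1−p̂)(z/E)² = 0.165 × 0.835 × (2.326/0.06)² = 207.06
Round up: n = 208.

208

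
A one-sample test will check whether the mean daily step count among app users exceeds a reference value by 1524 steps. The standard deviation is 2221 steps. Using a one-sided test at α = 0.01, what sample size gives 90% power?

For a one-sample z-test, n = ((z_α + z_β)·σ/δ)².
z_α = 2.326 (one-sided α = 0.01); z_β = 1.282 (power 90% → β = 0.1).
n = (3.608 × 2221 / 1524)² = 27.65
Round up: n = 28.

n = 28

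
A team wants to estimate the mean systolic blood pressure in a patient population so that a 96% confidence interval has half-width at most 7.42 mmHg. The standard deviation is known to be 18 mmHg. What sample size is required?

25

For a mean, the margin of error is E = z·σ/√n, so n = (zσ/E)².
At 96% confidence, z = 2.054.
n = (2.054 × 18 / 7.42)² = 24.83
Round up: n = 25.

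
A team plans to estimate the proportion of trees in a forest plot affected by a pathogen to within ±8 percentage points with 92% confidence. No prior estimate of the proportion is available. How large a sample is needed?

120

For a proportion with margin E = 0.08 at 92% confidence, z = 1.751.
With no prior estimate, use p = 0.5, which maximizes p(1−p) at 0.25.
n = 0.25 × (z/E)² = 0.25 × (1.751/0.08)² = 119.77
Round up: n = 120.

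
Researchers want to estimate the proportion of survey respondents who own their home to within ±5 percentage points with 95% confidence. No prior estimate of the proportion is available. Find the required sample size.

For a proportion with margin E = 0.05 at 95% confidence, z = 1.960.
With no prior estimate, use p = 0.5, which maximizes p(1−p) at 0.25.
n = 0.25 × (z/E)² = 0.25 × (1.960/0.05)² = 384.16
Round up: n = 385.

n = 385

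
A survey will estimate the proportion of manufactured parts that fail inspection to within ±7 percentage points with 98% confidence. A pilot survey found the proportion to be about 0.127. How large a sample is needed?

For a proportion with margin E = 0.07 at 98% confidence, z = 2.326.
n = p̂(1−p̂)(z/E)² = 0.127 × 0.873 × (2.326/0.07)² = 122.42
Round up: n = 123.

n = 123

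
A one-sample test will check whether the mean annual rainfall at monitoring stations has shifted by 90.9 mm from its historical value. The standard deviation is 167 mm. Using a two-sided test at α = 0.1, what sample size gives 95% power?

For a one-sample z-test, n = ((z_{α/2} + z_β)·σ/δ)².
z_{α/2} = 1.645 (two-sided α = 0.1); z_β = 1.645 (power 95% → β = 0.05).
n = (3.290 × 167 / 90.9)² = 36.53
Round up: n = 37.

n = 37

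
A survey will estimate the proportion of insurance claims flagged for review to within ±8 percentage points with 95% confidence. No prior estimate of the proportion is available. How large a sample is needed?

For a proportion with margin E = 0.08 at 95% confidence, z = 1.960.
With no prior estimate, use p = 0.5, which maximizes p(1−p) at 0.25.
n = 0.25 × (z/E)² = 0.25 × (1.960/0.08)² = 150.06
Round up: n = 151.

n = 151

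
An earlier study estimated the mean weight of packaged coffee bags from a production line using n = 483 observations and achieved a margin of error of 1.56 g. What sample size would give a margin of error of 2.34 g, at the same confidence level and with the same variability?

Margin of error scales as 1/√n, so n₂ = n₁·(E₁/E₂)².
n₂ = 483 × (1.56/2.34)² = 483 × 0.4444 = 214.65
Round up: n₂ = 215.

215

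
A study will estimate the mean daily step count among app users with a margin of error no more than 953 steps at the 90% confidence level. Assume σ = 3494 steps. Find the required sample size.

For a mean, the margin of error is E = z·σ/√n, so n = (zσ/E)².
At 90% confidence, z = 1.645.
n = (1.645 × 3494 / 953)² = 36.37
Round up: n = 37.

n = 37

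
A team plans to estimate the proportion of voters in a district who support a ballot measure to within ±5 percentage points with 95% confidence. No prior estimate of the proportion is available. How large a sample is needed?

For a proportion with margin E = 0.05 at 95% confidence, z = 1.960.
With no prior estimate, use p = 0.5, which maximizes p(1−p) at 0.25.
n = 0.25 × (z/E)² = 0.25 × (1.960/0.05)² = 384.16
Round up: n = 385.

n = 385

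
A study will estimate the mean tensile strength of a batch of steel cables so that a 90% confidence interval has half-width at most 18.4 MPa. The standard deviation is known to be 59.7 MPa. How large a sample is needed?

For a mean, the margin of error is E = z·σ/√n, so n = (zσ/E)².
At 90% confidence, z = 1.645.
n = (1.645 × 59.7 / 18.4)² = 28.49
Round up: n = 29.

29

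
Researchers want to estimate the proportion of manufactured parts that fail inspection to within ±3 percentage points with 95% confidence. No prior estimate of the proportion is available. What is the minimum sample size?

For a proportion with margin E = 0.03 at 95% confidence, z = 1.960.
With no prior estimate, use p = 0.5, which maximizes p(1−p) at 0.25.
n = 0.25 × (z/E)² = 0.25 × (1.960/0.03)² = 1067.11
Round up: n = 1068.

n = 1068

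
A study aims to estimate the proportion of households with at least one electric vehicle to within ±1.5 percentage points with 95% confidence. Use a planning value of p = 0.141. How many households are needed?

n = 2068

For a proportion with margin E = 0.015 at 95% confidence, z = 1.960.
n = p̂(1−p̂)(z/E)² = 0.141 × 0.859 × (1.960/0.015)² = 2067.96
Round up: n = 2068.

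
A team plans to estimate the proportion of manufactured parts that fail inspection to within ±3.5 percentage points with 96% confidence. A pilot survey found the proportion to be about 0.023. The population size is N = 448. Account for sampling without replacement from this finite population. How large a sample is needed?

For a proportion with margin E = 0.035 at 96% confidence, z = 2.054.
n = p̂(1−p̂)(z/E)² = 0.023 × 0.977 × (2.054/0.035)² = 77.39 — call this n₀.
Finite-population correction with N = 448: n = n₀ / (1 + (n₀−1)/N) = 77.39 / 1.171 = 66.09
Round up: n = 67.

67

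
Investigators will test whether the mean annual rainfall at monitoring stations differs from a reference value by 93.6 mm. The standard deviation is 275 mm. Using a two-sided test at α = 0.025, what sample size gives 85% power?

93

For a one-sample z-test, n = ((z_{α/2} + z_β)·σ/δ)².
z_{α/2} = 2.241 (two-sided α = 0.025); z_β = 1.036 (power 85% → β = 0.15).
n = (3.277 × 275 / 93.6)² = 92.70
Round up: n = 93.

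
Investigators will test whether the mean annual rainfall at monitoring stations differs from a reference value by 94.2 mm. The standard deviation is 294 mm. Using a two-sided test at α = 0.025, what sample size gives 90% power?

121

For a one-sample z-test, n = ((z_{α/2} + z_β)·σ/δ)².
z_{α/2} = 2.241 (two-sided α = 0.025); z_β = 1.282 (power 90% → β = 0.1).
n = (3.523 × 294 / 94.2)² = 120.90
Round up: n = 121.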